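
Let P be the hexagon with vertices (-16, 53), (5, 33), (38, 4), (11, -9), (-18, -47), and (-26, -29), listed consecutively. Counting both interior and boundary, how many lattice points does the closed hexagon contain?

By the shoelace formula, twice the signed area is |((-16)·33 − 5·53) + (5·4 − 38·33) + (38·(-9) − 11·4) + (11·(-47) − (-18)·(-9)) + ((-18)·(-29) − (-26)·(-47)) + ((-26)·53 − (-16)·(-29))| = 5634, so the area is 2817.
Along each edge there are gcd(|Δx|,|Δy|)+1 lattice points, so counting each shared vertex once the boundary has gcd(21,20) + gcd(33,29) + gcd(27,13) + gcd(29,38) + gcd(8,18) + gcd(10,82) = 1+1+1+1+2+2 = 8.
Pick's theorem gives I = A − B/2 + 1 = 2817 − 8/2 + 1 = 2814, so the closed region contains I + B = 2814 + 8 = 2822 lattice points.

2822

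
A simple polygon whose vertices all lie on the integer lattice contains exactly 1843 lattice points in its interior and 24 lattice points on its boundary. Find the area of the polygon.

Pick's theorem states A = I + B/2 − 1, so A = 1843 + 24/2 − 1 = 1854.

1854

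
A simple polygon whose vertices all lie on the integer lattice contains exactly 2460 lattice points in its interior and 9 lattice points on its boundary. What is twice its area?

Pick's theorem states A = I + B/2 − 1, so A = 2460 + 9/2 − 1 = 4927/2.
Hence 2A = 4927.

4927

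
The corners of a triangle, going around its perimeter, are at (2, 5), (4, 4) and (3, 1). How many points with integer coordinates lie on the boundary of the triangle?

The number of boundary lattice points is Σ gcd(|Δx|,|Δy|) = gcd(2,1) + gcd(1,3) + gcd(1,4) = 1+1+1 = 3.

3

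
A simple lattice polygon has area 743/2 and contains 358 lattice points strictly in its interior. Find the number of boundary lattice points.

Pick's theorem gives A = I + B/2 − 1, so B = 2(A − I + 1) = 2(743/2 − 358 + 1) = 29.

29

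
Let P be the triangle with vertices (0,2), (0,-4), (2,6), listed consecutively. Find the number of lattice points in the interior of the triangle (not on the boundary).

Using the shoelace formula, 2A = |(0·(-4) − 0·2) + (0·6 − 2·(-4)) + (2·2 − 0·6)| = 12, so the area is 6.
The number of boundary lattice points is Σ gcd(|Δx|,|Δy|) = gcd(0,6) + gcd(2,10) + gcd(2,4) = 6+2+2 = 10.
By Pick's theorem A = I + B/2 − 1, so I = 6 − 10/2 + 1 = 2.

2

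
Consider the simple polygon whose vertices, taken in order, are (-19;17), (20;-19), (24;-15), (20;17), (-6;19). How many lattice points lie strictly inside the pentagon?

The shoelace formula gives twice the area as |[(-19)·(-19) − 20·17] + [20·(-15) − 24·(-19)] + [24·17 − 20·(-15)] + [20·19 − (-6)·17] + [(-6)·17 − (-19)·19]| = 1626, so the area is 813.
The number of boundary lattice points is Σ gcd(|Δx|,|Δy|) = gcd(39,36) + gcd(4,4) + gcd(4,32) + gcd(26,2) + gcd(13,2) = 3+4+4+2+1 = 14.
By Pick's theorem A = I + B/2 − 1, so I = 813 − 14/2 + 1 = 807.

807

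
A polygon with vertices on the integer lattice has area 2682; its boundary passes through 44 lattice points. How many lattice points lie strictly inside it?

2661

From Pick's theorem, I = A − B/2 + 1 = 2682 − 44/2 + 1 = 2661.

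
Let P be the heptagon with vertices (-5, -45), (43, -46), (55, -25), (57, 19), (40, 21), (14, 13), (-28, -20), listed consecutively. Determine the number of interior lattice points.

By the shoelace formula, twice the signed area is |((-5)·(-46) − 43·(-45)) + (43·(-25) − 55·(-46)) + (55·19 − 57·(-25)) + (57·21 − 40·19) + (40·13 − 14·21) + (14·(-20) − (-28)·13) + ((-28)·(-45) − (-5)·(-20))| = 7997, so the area is 7997/2.
Summing gcd(|Δx|,|Δy|) over the edges gives the boundary count: gcd(48,1) + gcd(12,21) + gcd(2,44) + gcd(17,2) + gcd(26,8) + gcd(42,33) + gcd(23,25) = 1+3+2+1+2+3+1 = 13.
Pick's theorem gives I = A − B/2 + 1 = 7997/2 − 13/2 + 1 = 3993.

3993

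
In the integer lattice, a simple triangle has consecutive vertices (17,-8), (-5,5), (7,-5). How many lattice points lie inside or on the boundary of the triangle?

By the shoelace formula, twice the signed area is |(17·5 − (-5)·(-8)) + ((-5)·(-5) − 7·5) + (7·(-8) − 17·(-5))| = 64, so the area is 32.
Along each edge there are gcd(|Δx|,|Δy|)+1 lattice points, so counting each shared vertex once the boundary has gcd(22,13) + gcd(12,10) + gcd(10,3) = 1+2+1 = 4.
Pick's theorem gives I = A − B/2 + 1 = 32 − 4/2 + 1 = 31, so the closed region contains I + B = 31 + 4 = 35 lattice points.

35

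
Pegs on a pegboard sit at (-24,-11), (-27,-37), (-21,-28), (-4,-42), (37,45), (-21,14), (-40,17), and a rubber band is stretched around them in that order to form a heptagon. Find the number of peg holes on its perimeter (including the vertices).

Along each edge there are gcd(|Δx|,|Δy|)+1 lattice points, so counting each shared vertex once the boundary has gcd(3,26) + gcd(6,9) + gcd(17,14) + gcd(41,87) + gcd(58,31) + gcd(19,3) + gcd(16,28) = 1+3+1+1+1+1+4 = 12.

12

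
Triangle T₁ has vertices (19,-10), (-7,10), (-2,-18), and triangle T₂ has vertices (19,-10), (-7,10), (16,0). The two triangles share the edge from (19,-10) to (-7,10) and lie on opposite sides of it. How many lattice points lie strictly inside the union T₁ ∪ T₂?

413

The union is the simple quadrilateral with vertices (19,-10), (-2,-18), (-7,10), (16,0) in order.
By the shoelace formula, twice the signed area is |(19·(-18) − (-2)·(-10)) + ((-2)·10 − (-7)·(-18)) + ((-7)·0 − 16·10) + (16·(-10) − 19·0)| = 828, so the area is 414.
Along each edge there are gcd(|Δx|,|Δy|)+1 lattice points, so counting each shared vertex once the boundary has gcd(21,8) + gcd(5,28) + gcd(23,10) + gcd(3,10) = 1+1+1+1 = 4.
By Pick's theorem I = A − B/2 + 1 = 414 − 4/2 + 1 = 413.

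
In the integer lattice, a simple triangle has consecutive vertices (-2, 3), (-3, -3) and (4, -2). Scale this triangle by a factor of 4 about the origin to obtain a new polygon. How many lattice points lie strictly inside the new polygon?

323

By the shoelace formula, twice the signed area is |[(-2)·(-3) − (-3)·3] + [(-3)·(-2) − 4·(-3)] + [4·3 − (-2)·(-2)]| = 41, so the area is 20.5.
Along each edge there are gcd(|Δx|,|Δy|)+1 lattice points, so counting each shared vertex once the boundary has gcd(1,6) + gcd(7,1) + gcd(6,5) = 1+1+1 = 3.
Scaling by 4 multiplies the area by 4² = 16 (so the new area is 328) and multiplies the boundary lattice-point count by 4, giving 12.
By Pick's theorem, the interior count of the dilated polygon is 328 − 12/2 + 1 = 323.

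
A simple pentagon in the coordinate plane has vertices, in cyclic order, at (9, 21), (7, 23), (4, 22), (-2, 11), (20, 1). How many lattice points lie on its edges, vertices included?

Along each edge there are gcd(|Δx|,|Δy|)+1 lattice points, so counting each shared vertex once the boundary has gcd(2,2) + gcd(3,1) + gcd(6,11) + gcd(22,10) + gcd(11,20) = 2+1+1+2+1 = 7.

7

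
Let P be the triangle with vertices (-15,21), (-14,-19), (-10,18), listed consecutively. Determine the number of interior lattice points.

The shoelace formula gives twice the area as |[(-15)·(-19) − (-14)·21] + [(-14)·18 − (-10)·(-19)] + [(-10)·21 − (-15)·18]| = 197, so the area is 197/2.
The number of boundary lattice points is Σ gcd(|Δx|,|Δy|) = gcd(1,40) + gcd(4,37) + gcd(5,3) = 1+1+1 = 3.
By Pick's theorem A = I + B/2 − 1, so I = 197/2 − 3/2 + 1 = 98.

98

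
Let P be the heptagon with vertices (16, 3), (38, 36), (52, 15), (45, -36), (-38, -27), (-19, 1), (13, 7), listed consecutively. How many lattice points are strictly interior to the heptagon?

3359

The shoelace formula gives twice the area as |[16·36 − 38·3] + [38·15 − 52·36] + [52·(-36) − 45·15] + [45·(-27) − (-38)·(-36)] + [(-38)·1 − (-19)·(-27)] + [(-19)·7 − 13·1] + [13·3 − 16·7]| = 6740, so the area is 3370.
Summing gcd(|Δx|,|Δy|) over the edges gives the boundary count: gcd(22,33) + gcd(14,21) + gcd(7,51) + gcd(83,9) + gcd(19,28) + gcd(32,6) + gcd(3,4) = 11+7+1+1+1+2+1 = 24.
By Pick's theorem A = I + B/2 − 1, so I = 3370 − 24/2 + 1 = 3359.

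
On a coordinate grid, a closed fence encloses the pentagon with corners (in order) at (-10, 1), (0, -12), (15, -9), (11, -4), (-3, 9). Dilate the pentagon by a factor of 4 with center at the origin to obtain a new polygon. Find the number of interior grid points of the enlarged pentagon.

The shoelace formula gives twice the area as |((-10)·(-12) − 0·1) + (0·(-9) − 15·(-12)) + (15·(-4) − 11·(-9)) + (11·9 − (-3)·(-4)) + ((-3)·1 − (-10)·9)| = 513, so the area is 256.5.
Summing gcd(|Δx|,|Δy|) over the edges gives the boundary count: gcd(10,13) + gcd(15,3) + gcd(4,5) + gcd(14,13) + gcd(7,8) = 1+3+1+1+1 = 7.
Scaling by 4 multiplies the area by 4² = 16 (so the new area is 4104) and multiplies the boundary lattice-point count by 4, giving 28.
By Pick's theorem, the interior count of the dilated polygon is 4104 − 28/2 + 1 = 4091.

4091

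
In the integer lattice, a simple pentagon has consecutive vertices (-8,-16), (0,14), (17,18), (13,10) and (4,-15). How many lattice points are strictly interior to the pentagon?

Using the shoelace formula, 2A = |[(-8)·14 − 0·(-16)] + [0·18 − 17·14] + [17·10 − 13·18] + [13·(-15) − 4·10] + [4·(-16) − (-8)·(-15)]| = 833, so the area is 833/2.
Summing gcd(|Δx|,|Δy|) over the edges gives the boundary count: gcd(8,30) + gcd(17,4) + gcd(4,8) + gcd(9,25) + gcd(12,1) = 2+1+4+1+1 = 9.
Pick's theorem gives I = A − B/2 + 1 = 833/2 − 9/2 + 1 = 413.

413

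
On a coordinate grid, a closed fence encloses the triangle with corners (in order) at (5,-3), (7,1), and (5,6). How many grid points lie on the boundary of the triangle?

Summing gcd(|Δx|,|Δy|) over the edges gives the boundary count: gcd(2,4) + gcd(2,5) + gcd(0,9) = 2+1+9 = 12.

12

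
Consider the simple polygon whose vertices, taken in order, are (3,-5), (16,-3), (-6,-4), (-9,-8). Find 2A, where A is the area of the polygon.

70

By the shoelace formula, twice the signed area is |[3·(-3) − 16·(-5)] + [16·(-4) − (-6)·(-3)] + [(-6)·(-8) − (-9)·(-4)] + [(-9)·(-5) − 3·(-8)]| = 70, so the area is 35.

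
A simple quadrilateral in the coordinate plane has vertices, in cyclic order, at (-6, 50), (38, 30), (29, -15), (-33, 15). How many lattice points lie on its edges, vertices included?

The number of boundary lattice points is Σ gcd(|Δx|,|Δy|) = gcd(44,20) + gcd(9,45) + gcd(62,30) + gcd(27,35) = 4+9+2+1 = 16.

16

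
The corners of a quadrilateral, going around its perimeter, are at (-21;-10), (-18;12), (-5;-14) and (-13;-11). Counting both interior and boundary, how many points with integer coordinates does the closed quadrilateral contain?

Using the shoelace formula, 2A = |[(-21)·12 − (-18)·(-10)] + [(-18)·(-14) − (-5)·12] + [(-5)·(-11) − (-13)·(-14)] + [(-13)·(-10) − (-21)·(-11)]| = 348, so the area is 174.
Summing gcd(|Δx|,|Δy|) over the edges gives the boundary count: gcd(3,22) + gcd(13,26) + gcd(8,3) + gcd(8,1) = 1+13+1+1 = 16.
Pick's theorem gives I = A − B/2 + 1 = 174 − 16/2 + 1 = 167, so the closed region contains I + B = 167 + 16 = 183 lattice points.

183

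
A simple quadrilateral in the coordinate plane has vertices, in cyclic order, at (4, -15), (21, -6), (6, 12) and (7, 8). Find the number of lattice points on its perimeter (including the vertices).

The number of boundary lattice points is Σ gcd(|Δx|,|Δy|) = gcd(17,9) + gcd(15,18) + gcd(1,4) + gcd(3,23) = 1+3+1+1 = 6.

6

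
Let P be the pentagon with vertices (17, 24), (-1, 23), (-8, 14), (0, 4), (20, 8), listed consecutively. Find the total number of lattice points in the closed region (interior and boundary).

414

The shoelace formula gives twice the area as |(17·23 − (-1)·24) + ((-1)·14 − (-8)·23) + ((-8)·4 − 0·14) + (0·8 − 20·4) + (20·24 − 17·8)| = 817, so the area is 408.5.
Along each edge there are gcd(|Δx|,|Δy|)+1 lattice points, so counting each shared vertex once the boundary has gcd(18,1) + gcd(7,9) + gcd(8,10) + gcd(20,4) + gcd(3,16) = 1+1+2+4+1 = 9.
Pick's theorem gives I = A − B/2 + 1 = 408.5 − 9/2 + 1 = 405, so the closed region contains I + B = 405 + 9 = 414 lattice points.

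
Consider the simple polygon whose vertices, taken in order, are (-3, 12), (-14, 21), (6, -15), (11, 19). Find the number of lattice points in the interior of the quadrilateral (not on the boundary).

Using the shoelace formula, 2A = |[(-3)·21 − (-14)·12] + [(-14)·(-15) − 6·21] + [6·19 − 11·(-15)] + [11·12 − (-3)·19]| = 657, so the area is 657/2.
Summing gcd(|Δx|,|Δy|) over the edges gives the boundary count: gcd(11,9) + gcd(20,36) + gcd(5,34) + gcd(14,7) = 1+4+1+7 = 13.
Pick's theorem gives I = A − B/2 + 1 = 657/2 − 13/2 + 1 = 323.

323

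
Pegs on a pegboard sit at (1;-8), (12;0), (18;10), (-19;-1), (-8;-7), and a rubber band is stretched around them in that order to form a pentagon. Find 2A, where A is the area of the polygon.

584

By the shoelace formula, twice the signed area is |[1·0 − 12·(-8)] + [12·10 − 18·0] + [18·(-1) − (-19)·10] + [(-19)·(-7) − (-8)·(-1)] + [(-8)·(-8) − 1·(-7)]| = 584, so the area is 292.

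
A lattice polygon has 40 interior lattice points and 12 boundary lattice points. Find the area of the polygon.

45

By Pick's theorem, A = I + B/2 − 1 = 40 + 12/2 − 1 = 45.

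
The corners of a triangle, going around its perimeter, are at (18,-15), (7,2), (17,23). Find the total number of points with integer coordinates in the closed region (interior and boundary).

203

By the shoelace formula, twice the signed area is |[18·2 − 7·(-15)] + [7·23 − 17·2] + [17·(-15) − 18·23]| = 401, so the area is 401/2.
Summing gcd(|Δx|,|Δy|) over the edges gives the boundary count: gcd(11,17) + gcd(10,21) + gcd(1,38) = 1+1+1 = 3.
Pick's theorem gives I = A − B/2 + 1 = 401/2 − 3/2 + 1 = 200, so the closed region contains I + B = 200 + 3 = 203 lattice points.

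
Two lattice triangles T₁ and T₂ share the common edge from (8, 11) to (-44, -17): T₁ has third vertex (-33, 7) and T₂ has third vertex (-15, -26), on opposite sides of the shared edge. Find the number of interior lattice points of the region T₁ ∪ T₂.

The union is the simple quadrilateral with vertices (8, 11), (-33, 7), (-44, -17), (-15, -26) in order.
Using the shoelace formula, 2A = |(8·7 − (-33)·11) + ((-33)·(-17) − (-44)·7) + ((-44)·(-26) − (-15)·(-17)) + ((-15)·11 − 8·(-26))| = 2220, so the area is 1110.
Along each edge there are gcd(|Δx|,|Δy|)+1 lattice points, so counting each shared vertex once the boundary has gcd(41,4) + gcd(11,24) + gcd(29,9) + gcd(23,37) = 1+1+1+1 = 4.
By Pick's theorem I = A − B/2 + 1 = 1110 − 4/2 + 1 = 1109.

1109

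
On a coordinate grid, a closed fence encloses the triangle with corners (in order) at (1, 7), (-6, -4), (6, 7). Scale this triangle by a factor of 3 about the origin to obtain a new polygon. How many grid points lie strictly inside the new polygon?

238

The shoelace formula gives twice the area as |(1·(-4) − (-6)·7) + ((-6)·7 − 6·(-4)) + (6·7 − 1·7)| = 55, so the area is 27.5.
Summing gcd(|Δx|,|Δy|) over the edges gives the boundary count: gcd(7,11) + gcd(12,11) + gcd(5,0) = 1+1+5 = 7.
Scaling by 3 multiplies the area by 3² = 9 (so the new area is 247.5) and multiplies the boundary lattice-point count by 3, giving 21.
By Pick's theorem, the interior count of the dilated polygon is 247.5 − 21/2 + 1 = 238.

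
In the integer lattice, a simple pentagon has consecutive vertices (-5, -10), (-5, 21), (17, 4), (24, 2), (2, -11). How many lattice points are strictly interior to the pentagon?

452

By the shoelace formula, twice the signed area is |[(-5)·21 − (-5)·(-10)] + [(-5)·4 − 17·21] + [17·2 − 24·4] + [24·(-11) − 2·2] + [2·(-10) − (-5)·(-11)]| = 937, so the area is 937/2.
The number of boundary lattice points is Σ gcd(|Δx|,|Δy|) = gcd(0,31) + gcd(22,17) + gcd(7,2) + gcd(22,13) + gcd(7,1) = 31+1+1+1+1 = 35.
By Pick's theorem A = I + B/2 − 1, so I = 937/2 − 35/2 + 1 = 452.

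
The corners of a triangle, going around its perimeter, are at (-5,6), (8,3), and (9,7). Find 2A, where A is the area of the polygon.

55

By the shoelace formula, twice the signed area is |((-5)·3 − 8·6) + (8·7 − 9·3) + (9·6 − (-5)·7)| = 55, so the area is 55/2.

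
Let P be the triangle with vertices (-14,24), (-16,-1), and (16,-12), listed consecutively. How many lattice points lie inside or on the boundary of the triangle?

The shoelace formula gives twice the area as |((-14)·(-1) − (-16)·24) + ((-16)·(-12) − 16·(-1)) + (16·24 − (-14)·(-12))| = 822, so the area is 411.
Summing gcd(|Δx|,|Δy|) over the edges gives the boundary count: gcd(2,25) + gcd(32,11) + gcd(30,36) = 1+1+6 = 8.
Pick's theorem gives I = A − B/2 + 1 = 411 − 8/2 + 1 = 408, so the closed region contains I + B = 408 + 8 = 416 lattice points.

416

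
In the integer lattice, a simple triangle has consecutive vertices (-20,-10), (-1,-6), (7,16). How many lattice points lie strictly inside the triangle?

The shoelace formula gives twice the area as |((-20)·(-6) − (-1)·(-10)) + ((-1)·16 − 7·(-6)) + (7·(-10) − (-20)·16)| = 386, so the area is 193.
The number of boundary lattice points is Σ gcd(|Δx|,|Δy|) = gcd(19,4) + gcd(8,22) + gcd(27,26) = 1+2+1 = 4.
Pick's theorem gives I = A − B/2 + 1 = 193 − 4/2 + 1 = 192.

192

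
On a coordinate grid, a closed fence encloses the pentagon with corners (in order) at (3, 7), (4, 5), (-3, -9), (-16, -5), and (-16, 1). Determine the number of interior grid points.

The shoelace formula gives twice the area as |[3·5 − 4·7] + [4·(-9) − (-3)·5] + [(-3)·(-5) − (-16)·(-9)] + [(-16)·1 − (-16)·(-5)] + [(-16)·7 − 3·1]| = 374, so the area is 187.
Summing gcd(|Δx|,|Δy|) over the edges gives the boundary count: gcd(1,2) + gcd(7,14) + gcd(13,4) + gcd(0,6) + gcd(19,6) = 1+7+1+6+1 = 16.
Pick's theorem gives I = A − B/2 + 1 = 187 − 16/2 + 1 = 180.

180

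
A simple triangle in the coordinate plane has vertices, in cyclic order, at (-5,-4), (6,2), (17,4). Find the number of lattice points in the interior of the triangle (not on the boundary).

21

The shoelace formula gives twice the area as |((-5)·2 − 6·(-4)) + (6·4 − 17·2) + (17·(-4) − (-5)·4)| = 44, so the area is 22.
Along each edge there are gcd(|Δx|,|Δy|)+1 lattice points, so counting each shared vertex once the boundary has gcd(11,6) + gcd(11,2) + gcd(22,8) = 1+1+2 = 4.
By Pick's theorem A = I + B/2 − 1, so I = 22 − 4/2 + 1 = 21.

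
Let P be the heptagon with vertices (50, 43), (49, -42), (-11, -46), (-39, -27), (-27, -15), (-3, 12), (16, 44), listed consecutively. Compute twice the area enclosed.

By the shoelace formula, twice the signed area is |(50·(-42) − 49·43) + (49·(-46) − (-11)·(-42)) + ((-11)·(-27) − (-39)·(-46)) + ((-39)·(-15) − (-27)·(-27)) + ((-27)·12 − (-3)·(-15)) + ((-3)·44 − 16·12) + (16·43 − 50·44)| = 10769, so the area is 5384.5.

10769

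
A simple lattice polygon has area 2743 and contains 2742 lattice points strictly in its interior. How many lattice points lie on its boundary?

Pick's theorem gives A = I + B/2 − 1, so B = 2(A − I + 1) = 2(2743 − 2742 + 1) = 4.

4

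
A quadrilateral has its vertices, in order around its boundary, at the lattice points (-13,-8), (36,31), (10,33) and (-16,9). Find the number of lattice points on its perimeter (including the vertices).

Along each edge there are gcd(|Δx|,|Δy|)+1 lattice points, so counting each shared vertex once the boundary has gcd(49,39) + gcd(26,2) + gcd(26,24) + gcd(3,17) = 1+2+2+1 = 6.

6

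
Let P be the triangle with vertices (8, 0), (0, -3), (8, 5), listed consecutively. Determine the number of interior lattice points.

14

The shoelace formula gives twice the area as |[8·(-3) − 0·0] + [0·5 − 8·(-3)] + [8·0 − 8·5]| = 40, so the area is 20.
Summing gcd(|Δx|,|Δy|) over the edges gives the boundary count: gcd(8,3) + gcd(8,8) + gcd(0,5) = 1+8+5 = 14.
Pick's theorem gives I = A − B/2 + 1 = 20 − 14/2 + 1 = 14.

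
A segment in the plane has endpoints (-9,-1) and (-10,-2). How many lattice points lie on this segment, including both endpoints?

2

The number of lattice points on a segment between lattice points is gcd(|Δx|,|Δy|) + 1 = gcd(1,1) + 1 = 1 + 1 = 2.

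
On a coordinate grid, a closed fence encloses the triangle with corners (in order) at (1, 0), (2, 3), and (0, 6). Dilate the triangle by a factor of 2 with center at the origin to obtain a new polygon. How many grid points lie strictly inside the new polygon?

By the shoelace formula, twice the signed area is |[1·3 − 2·0] + [2·6 − 0·3] + [0·0 − 1·6]| = 9, so the area is 9/2.
Along each edge there are gcd(|Δx|,|Δy|)+1 lattice points, so counting each shared vertex once the boundary has gcd(1,3) + gcd(2,3) + gcd(1,6) = 1+1+1 = 3.
Scaling by 2 multiplies the area by 2² = 4 (so the new area is 18) and multiplies the boundary lattice-point count by 2, giving 6.
By Pick's theorem, the interior count of the dilated polygon is 18 − 6/2 + 1 = 16.

16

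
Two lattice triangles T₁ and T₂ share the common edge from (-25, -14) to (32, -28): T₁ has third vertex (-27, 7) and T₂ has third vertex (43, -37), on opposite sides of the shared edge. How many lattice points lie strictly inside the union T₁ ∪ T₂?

The union is the simple quadrilateral with vertices (-25, -14), (-27, 7), (32, -28), (43, -37) in order.
Using the shoelace formula, 2A = |[(-25)·7 − (-27)·(-14)] + [(-27)·(-28) − 32·7] + [32·(-37) − 43·(-28)] + [43·(-14) − (-25)·(-37)]| = 1528, so the area is 764.
Summing gcd(|Δx|,|Δy|) over the edges gives the boundary count: gcd(2,21) + gcd(59,35) + gcd(11,9) + gcd(68,23) = 1+1+1+1 = 4.
By Pick's theorem I = A − B/2 + 1 = 764 − 4/2 + 1 = 763.

763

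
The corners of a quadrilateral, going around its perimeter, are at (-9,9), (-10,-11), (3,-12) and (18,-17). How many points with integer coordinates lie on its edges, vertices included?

Along each edge there are gcd(|Δx|,|Δy|)+1 lattice points, so counting each shared vertex once the boundary has gcd(1,20) + gcd(13,1) + gcd(15,5) + gcd(27,26) = 1+1+5+1 = 8.

8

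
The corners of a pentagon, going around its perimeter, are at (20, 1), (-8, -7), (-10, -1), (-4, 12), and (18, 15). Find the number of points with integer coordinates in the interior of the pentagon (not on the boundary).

By the shoelace formula, twice the signed area is |[20·(-7) − (-8)·1] + [(-8)·(-1) − (-10)·(-7)] + [(-10)·12 − (-4)·(-1)] + [(-4)·15 − 18·12] + [18·1 − 20·15]| = 876, so the area is 438.
The number of boundary lattice points is Σ gcd(|Δx|,|Δy|) = gcd(28,8) + gcd(2,6) + gcd(6,13) + gcd(22,3) + gcd(2,14) = 4+2+1+1+2 = 10.
Pick's theorem gives I = A − B/2 + 1 = 438 − 10/2 + 1 = 434.

434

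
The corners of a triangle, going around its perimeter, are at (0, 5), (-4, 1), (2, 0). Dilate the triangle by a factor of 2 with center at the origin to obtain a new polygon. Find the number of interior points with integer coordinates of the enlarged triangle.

By the shoelace formula, twice the signed area is |(0·1 − (-4)·5) + ((-4)·0 − 2·1) + (2·5 − 0·0)| = 28, so the area is 14.
Summing gcd(|Δx|,|Δy|) over the edges gives the boundary count: gcd(4,4) + gcd(6,1) + gcd(2,5) = 4+1+1 = 6.
Scaling by 2 multiplies the area by 2² = 4 (so the new area is 56) and multiplies the boundary lattice-point count by 2, giving 12.
By Pick's theorem, the interior count of the dilated polygon is 56 − 12/2 + 1 = 51.

51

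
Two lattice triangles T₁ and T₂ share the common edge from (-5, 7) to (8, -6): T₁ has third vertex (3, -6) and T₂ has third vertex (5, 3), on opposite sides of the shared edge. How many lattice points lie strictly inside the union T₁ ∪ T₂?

The union is the simple quadrilateral with vertices (-5, 7), (3, -6), (8, -6), (5, 3) in order.
Using the shoelace formula, 2A = |((-5)·(-6) − 3·7) + (3·(-6) − 8·(-6)) + (8·3 − 5·(-6)) + (5·7 − (-5)·3)| = 143, so the area is 143/2.
Summing gcd(|Δx|,|Δy|) over the edges gives the boundary count: gcd(8,13) + gcd(5,0) + gcd(3,9) + gcd(10,4) = 1+5+3+2 = 11.
By Pick's theorem I = A − B/2 + 1 = 143/2 − 11/2 + 1 = 67.

67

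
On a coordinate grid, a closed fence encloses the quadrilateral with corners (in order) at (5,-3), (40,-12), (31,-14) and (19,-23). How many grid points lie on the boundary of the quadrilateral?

Along each edge there are gcd(|Δx|,|Δy|)+1 lattice points, so counting each shared vertex once the boundary has gcd(35,9) + gcd(9,2) + gcd(12,9) + gcd(14,20) = 1+1+3+2 = 7.

7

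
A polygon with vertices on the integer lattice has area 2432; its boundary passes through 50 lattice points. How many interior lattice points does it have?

2408

From Pick's theorem, I = A − B/2 + 1 = 2432 − 50/2 + 1 = 2408.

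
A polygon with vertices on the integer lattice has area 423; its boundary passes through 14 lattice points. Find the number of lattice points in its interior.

417

Pick's theorem A = I + B/2 − 1 rearranges to I = A − B/2 + 1 = 423 − 14/2 + 1 = 417.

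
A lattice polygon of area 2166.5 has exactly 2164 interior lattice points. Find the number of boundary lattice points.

Pick's theorem gives A = I + B/2 − 1, so B = 2(A − I + 1) = 2(2166.5 − 2164 + 1) = 7.

7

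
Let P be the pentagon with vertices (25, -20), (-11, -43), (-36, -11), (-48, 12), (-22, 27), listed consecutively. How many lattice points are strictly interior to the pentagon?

2450

The shoelace formula gives twice the area as |(25·(-43) − (-11)·(-20)) + ((-11)·(-11) − (-36)·(-43)) + ((-36)·12 − (-48)·(-11)) + ((-48)·27 − (-22)·12) + ((-22)·(-20) − 25·27)| = 4949, so the area is 2474.5.
Along each edge there are gcd(|Δx|,|Δy|)+1 lattice points, so counting each shared vertex once the boundary has gcd(36,23) + gcd(25,32) + gcd(12,23) + gcd(26,15) + gcd(47,47) = 1+1+1+1+47 = 51.
Pick's theorem gives I = A − B/2 + 1 = 2474.5 − 51/2 + 1 = 2450.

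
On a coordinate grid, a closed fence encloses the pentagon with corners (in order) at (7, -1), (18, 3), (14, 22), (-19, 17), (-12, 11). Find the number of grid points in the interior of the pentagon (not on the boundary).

488

The shoelace formula gives twice the area as |(7·3 − 18·(-1)) + (18·22 − 14·3) + (14·17 − (-19)·22) + ((-19)·11 − (-12)·17) + ((-12)·(-1) − 7·11)| = 979, so the area is 489.5.
The number of boundary lattice points is Σ gcd(|Δx|,|Δy|) = gcd(11,4) + gcd(4,19) + gcd(33,5) + gcd(7,6) + gcd(19,12) = 1+1+1+1+1 = 5.
Pick's theorem gives I = A − B/2 + 1 = 489.5 − 5/2 + 1 = 488.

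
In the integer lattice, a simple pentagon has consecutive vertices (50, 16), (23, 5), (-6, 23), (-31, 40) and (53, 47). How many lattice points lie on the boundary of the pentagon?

Summing gcd(|Δx|,|Δy|) over the edges gives the boundary count: gcd(27,11) + gcd(29,18) + gcd(25,17) + gcd(84,7) + gcd(3,31) = 1+1+1+7+1 = 11.

11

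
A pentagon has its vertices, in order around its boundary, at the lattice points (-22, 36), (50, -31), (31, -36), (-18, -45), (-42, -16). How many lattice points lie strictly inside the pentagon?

3730

By the shoelace formula, twice the signed area is |((-22)·(-31) − 50·36) + (50·(-36) − 31·(-31)) + (31·(-45) − (-18)·(-36)) + ((-18)·(-16) − (-42)·(-45)) + ((-42)·36 − (-22)·(-16))| = 7466, so the area is 3733.
The number of boundary lattice points is Σ gcd(|Δx|,|Δy|) = gcd(72,67) + gcd(19,5) + gcd(49,9) + gcd(24,29) + gcd(20,52) = 1+1+1+1+4 = 8.
Pick's theorem gives I = A − B/2 + 1 = 3733 − 8/2 + 1 = 3730.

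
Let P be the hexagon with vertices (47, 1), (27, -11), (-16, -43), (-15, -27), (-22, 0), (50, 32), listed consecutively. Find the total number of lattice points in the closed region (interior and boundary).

By the shoelace formula, twice the signed area is |[47·(-11) − 27·1] + [27·(-43) − (-16)·(-11)] + [(-16)·(-27) − (-15)·(-43)] + [(-15)·0 − (-22)·(-27)] + [(-22)·32 − 50·0] + [50·1 − 47·32]| = 4846, so the area is 2423.
The number of boundary lattice points is Σ gcd(|Δx|,|Δy|) = gcd(20,12) + gcd(43,32) + gcd(1,16) + gcd(7,27) + gcd(72,32) + gcd(3,31) = 4+1+1+1+8+1 = 16.
Pick's theorem gives I = A − B/2 + 1 = 2423 − 16/2 + 1 = 2416, so the closed region contains I + B = 2416 + 16 = 2432 lattice points.

2432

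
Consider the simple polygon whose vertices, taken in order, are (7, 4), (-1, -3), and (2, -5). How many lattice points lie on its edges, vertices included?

Along each edge there are gcd(|Δx|,|Δy|)+1 lattice points, so counting each shared vertex once the boundary has gcd(8,7) + gcd(3,2) + gcd(5,9) = 1+1+1 = 3.

3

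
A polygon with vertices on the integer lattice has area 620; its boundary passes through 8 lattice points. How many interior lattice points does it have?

From Pick's theorem, I = A − B/2 + 1 = 620 − 8/2 + 1 = 617.

617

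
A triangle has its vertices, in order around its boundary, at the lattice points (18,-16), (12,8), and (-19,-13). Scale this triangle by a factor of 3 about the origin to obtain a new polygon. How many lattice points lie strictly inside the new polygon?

The shoelace formula gives twice the area as |[18·8 − 12·(-16)] + [12·(-13) − (-19)·8] + [(-19)·(-16) − 18·(-13)]| = 870, so the area is 435.
The number of boundary lattice points is Σ gcd(|Δx|,|Δy|) = gcd(6,24) + gcd(31,21) + gcd(37,3) = 6+1+1 = 8.
Scaling by 3 multiplies the area by 3² = 9 (so the new area is 3915) and multiplies the boundary lattice-point count by 3, giving 24.
By Pick's theorem, the interior count of the dilated polygon is 3915 − 24/2 + 1 = 3904.

3904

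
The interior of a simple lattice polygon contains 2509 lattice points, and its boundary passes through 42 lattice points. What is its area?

By Pick's theorem, A = I + B/2 − 1 = 2509 + 42/2 − 1 = 2529.

2529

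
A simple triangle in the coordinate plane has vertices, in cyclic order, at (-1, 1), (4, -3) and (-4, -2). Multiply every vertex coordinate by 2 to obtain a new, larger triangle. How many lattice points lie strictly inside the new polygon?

50

The shoelace formula gives twice the area as |((-1)·(-3) − 4·1) + (4·(-2) − (-4)·(-3)) + ((-4)·1 − (-1)·(-2))| = 27, so the area is 13.5.
Summing gcd(|Δx|,|Δy|) over the edges gives the boundary count: gcd(5,4) + gcd(8,1) + gcd(3,3) = 1+1+3 = 5.
Scaling by 2 multiplies the area by 2² = 4 (so the new area is 54) and multiplies the boundary lattice-point count by 2, giving 10.
By Pick's theorem, the interior count of the dilated polygon is 54 − 10/2 + 1 = 50.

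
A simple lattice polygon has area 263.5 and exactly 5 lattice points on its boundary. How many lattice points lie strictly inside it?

262

From Pick's theorem, I = A − B/2 + 1 = 263.5 − 5/2 + 1 = 262.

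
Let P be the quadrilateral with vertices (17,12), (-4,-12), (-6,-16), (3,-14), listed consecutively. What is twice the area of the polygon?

By the shoelace formula, twice the signed area is |[17·(-12) − (-4)·12] + [(-4)·(-16) − (-6)·(-12)] + [(-6)·(-14) − 3·(-16)] + [3·12 − 17·(-14)]| = 242, so the area is 121.

242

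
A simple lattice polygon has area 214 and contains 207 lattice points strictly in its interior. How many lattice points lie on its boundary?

16

Pick's theorem gives A = I + B/2 − 1, so B = 2(A − I + 1) = 2(214 − 207 + 1) = 16.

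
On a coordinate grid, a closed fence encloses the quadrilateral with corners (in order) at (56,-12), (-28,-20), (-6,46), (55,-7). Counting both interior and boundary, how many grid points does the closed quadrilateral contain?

The shoelace formula gives twice the area as |(56·(-20) − (-28)·(-12)) + ((-28)·46 − (-6)·(-20)) + ((-6)·(-7) − 55·46) + (55·(-12) − 56·(-7))| = 5620, so the area is 2810.
Along each edge there are gcd(|Δx|,|Δy|)+1 lattice points, so counting each shared vertex once the boundary has gcd(84,8) + gcd(22,66) + gcd(61,53) + gcd(1,5) = 4+22+1+1 = 28.
Pick's theorem gives I = A − B/2 + 1 = 2810 − 28/2 + 1 = 2797, so the closed region contains I + B = 2797 + 28 = 2825 lattice points.

2825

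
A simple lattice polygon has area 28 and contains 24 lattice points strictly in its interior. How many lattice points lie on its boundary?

Pick's theorem gives A = I + B/2 − 1, so B = 2(A − I + 1) = 2(28 − 24 + 1) = 10.

10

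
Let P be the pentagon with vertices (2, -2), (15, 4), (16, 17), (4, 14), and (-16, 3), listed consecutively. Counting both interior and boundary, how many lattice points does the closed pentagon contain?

The shoelace formula gives twice the area as |(2·4 − 15·(-2)) + (15·17 − 16·4) + (16·14 − 4·17) + (4·3 − (-16)·14) + ((-16)·(-2) − 2·3)| = 647, so the area is 323.5.
The number of boundary lattice points is Σ gcd(|Δx|,|Δy|) = gcd(13,6) + gcd(1,13) + gcd(12,3) + gcd(20,11) + gcd(18,5) = 1+1+3+1+1 = 7.
Pick's theorem gives I = A − B/2 + 1 = 323.5 − 7/2 + 1 = 321, so the closed region contains I + B = 321 + 7 = 328 lattice points.

328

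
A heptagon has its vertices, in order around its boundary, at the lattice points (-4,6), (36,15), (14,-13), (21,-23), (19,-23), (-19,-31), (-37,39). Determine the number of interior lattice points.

Using the shoelace formula, 2A = |((-4)·15 − 36·6) + (36·(-13) − 14·15) + (14·(-23) − 21·(-13)) + (21·(-23) − 19·(-23)) + (19·(-31) − (-19)·(-23)) + ((-19)·39 − (-37)·(-31)) + ((-37)·6 − (-4)·39)| = 4029, so the area is 4029/2.
Summing gcd(|Δx|,|Δy|) over the edges gives the boundary count: gcd(40,9) + gcd(22,28) + gcd(7,10) + gcd(2,0) + gcd(38,8) + gcd(18,70) + gcd(33,33) = 1+2+1+2+2+2+33 = 43.
By Pick's theorem A = I + B/2 − 1, so I = 4029/2 − 43/2 + 1 = 1994.

1994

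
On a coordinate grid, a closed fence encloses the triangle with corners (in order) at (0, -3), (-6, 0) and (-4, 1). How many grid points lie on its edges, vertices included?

The number of boundary lattice points is Σ gcd(|Δx|,|Δy|) = gcd(6,3) + gcd(2,1) + gcd(4,4) = 3+1+4 = 8.

8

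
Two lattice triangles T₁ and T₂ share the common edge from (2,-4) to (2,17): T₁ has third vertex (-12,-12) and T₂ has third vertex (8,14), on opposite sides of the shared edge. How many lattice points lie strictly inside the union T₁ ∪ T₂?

The union is the simple quadrilateral with vertices (2,-4), (-12,-12), (2,17), (8,14) in order.
Using the shoelace formula, 2A = |[2·(-12) − (-12)·(-4)] + [(-12)·17 − 2·(-12)] + [2·14 − 8·17] + [8·(-4) − 2·14]| = 420, so the area is 210.
The number of boundary lattice points is Σ gcd(|Δx|,|Δy|) = gcd(14,8) + gcd(14,29) + gcd(6,3) + gcd(6,18) = 2+1+3+6 = 12.
By Pick's theorem I = A − B/2 + 1 = 210 − 12/2 + 1 = 205.

205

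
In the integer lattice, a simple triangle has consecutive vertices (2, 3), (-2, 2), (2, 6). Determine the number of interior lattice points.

3

Using the shoelace formula, 2A = |[2·2 − (-2)·3] + [(-2)·6 − 2·2] + [2·3 − 2·6]| = 12, so the area is 6.
The number of boundary lattice points is Σ gcd(|Δx|,|Δy|) = gcd(4,1) + gcd(4,4) + gcd(0,3) = 1+4+3 = 8.
Pick's theorem gives I = A − B/2 + 1 = 6 − 8/2 + 1 = 3.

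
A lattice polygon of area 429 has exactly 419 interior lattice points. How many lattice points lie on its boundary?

Pick's theorem gives A = I + B/2 − 1, so B = 2(A − I + 1) = 2(429 − 419 + 1) = 22.

22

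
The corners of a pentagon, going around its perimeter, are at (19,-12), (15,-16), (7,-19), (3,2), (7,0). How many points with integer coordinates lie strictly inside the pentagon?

153

By the shoelace formula, twice the signed area is |(19·(-16) − 15·(-12)) + (15·(-19) − 7·(-16)) + (7·2 − 3·(-19)) + (3·0 − 7·2) + (7·(-12) − 19·0)| = 324, so the area is 162.
Summing gcd(|Δx|,|Δy|) over the edges gives the boundary count: gcd(4,4) + gcd(8,3) + gcd(4,21) + gcd(4,2) + gcd(12,12) = 4+1+1+2+12 = 20.
Pick's theorem gives I = A − B/2 + 1 = 162 − 20/2 + 1 = 153.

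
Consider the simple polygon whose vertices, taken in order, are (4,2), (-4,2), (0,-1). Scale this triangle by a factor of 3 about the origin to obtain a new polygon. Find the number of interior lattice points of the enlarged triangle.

94

By the shoelace formula, twice the signed area is |[4·2 − (-4)·2] + [(-4)·(-1) − 0·2] + [0·2 − 4·(-1)]| = 24, so the area is 12.
The number of boundary lattice points is Σ gcd(|Δx|,|Δy|) = gcd(8,0) + gcd(4,3) + gcd(4,3) = 8+1+1 = 10.
Scaling by 3 multiplies the area by 3² = 9 (so the new area is 108) and multiplies the boundary lattice-point count by 3, giving 30.
By Pick's theorem, the interior count of the dilated polygon is 108 − 30/2 + 1 = 94.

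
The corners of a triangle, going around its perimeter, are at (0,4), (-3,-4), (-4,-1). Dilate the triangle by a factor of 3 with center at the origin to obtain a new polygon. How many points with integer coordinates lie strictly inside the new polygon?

By the shoelace formula, twice the signed area is |[0·(-4) − (-3)·4] + [(-3)·(-1) − (-4)·(-4)] + [(-4)·4 − 0·(-1)]| = 17, so the area is 17/2.
The number of boundary lattice points is Σ gcd(|Δx|,|Δy|) = gcd(3,8) + gcd(1,3) + gcd(4,5) = 1+1+1 = 3.
Scaling by 3 multiplies the area by 3² = 9 (so the new area is 153/2) and multiplies the boundary lattice-point count by 3, giving 9.
By Pick's theorem, the interior count of the dilated polygon is 153/2 − 9/2 + 1 = 73.

73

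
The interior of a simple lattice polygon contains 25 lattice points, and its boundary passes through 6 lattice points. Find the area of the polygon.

Pick's theorem states A = I + B/2 − 1, so A = 25 + 6/2 − 1 = 27.

27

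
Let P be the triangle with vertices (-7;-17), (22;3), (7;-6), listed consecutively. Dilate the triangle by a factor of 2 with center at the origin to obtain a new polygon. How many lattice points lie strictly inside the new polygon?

74

Using the shoelace formula, 2A = |((-7)·3 − 22·(-17)) + (22·(-6) − 7·3) + (7·(-17) − (-7)·(-6))| = 39, so the area is 19.5.
The number of boundary lattice points is Σ gcd(|Δx|,|Δy|) = gcd(29,20) + gcd(15,9) + gcd(14,11) = 1+3+1 = 5.
Scaling by 2 multiplies the area by 2² = 4 (so the new area is 78) and multiplies the boundary lattice-point count by 2, giving 10.
By Pick's theorem, the interior count of the dilated polygon is 78 − 10/2 + 1 = 74.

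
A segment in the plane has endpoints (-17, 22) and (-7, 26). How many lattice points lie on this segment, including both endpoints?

3

The number of lattice points on a segment between lattice points is gcd(|Δx|,|Δy|) + 1 = gcd(10,4) + 1 = 2 + 1 = 3.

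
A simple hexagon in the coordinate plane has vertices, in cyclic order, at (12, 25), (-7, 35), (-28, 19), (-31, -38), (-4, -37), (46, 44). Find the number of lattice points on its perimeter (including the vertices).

The number of boundary lattice points is Σ gcd(|Δx|,|Δy|) = gcd(19,10) + gcd(21,16) + gcd(3,57) + gcd(27,1) + gcd(50,81) + gcd(34,19) = 1+1+3+1+1+1 = 8.

8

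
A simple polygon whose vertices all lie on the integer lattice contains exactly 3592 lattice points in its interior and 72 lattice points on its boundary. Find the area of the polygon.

By Pick's theorem, A = I + B/2 − 1 = 3592 + 72/2 − 1 = 3627.

3627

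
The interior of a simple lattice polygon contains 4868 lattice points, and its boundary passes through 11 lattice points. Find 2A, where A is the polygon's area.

9745

By Pick's theorem, A = I + B/2 − 1 = 4868 + 11/2 − 1 = 9745/2.
Hence 2A = 9745.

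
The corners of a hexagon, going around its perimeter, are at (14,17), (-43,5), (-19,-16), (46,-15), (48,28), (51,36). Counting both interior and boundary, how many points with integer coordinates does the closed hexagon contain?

By the shoelace formula, twice the signed area is |(14·5 − (-43)·17) + ((-43)·(-16) − (-19)·5) + ((-19)·(-15) − 46·(-16)) + (46·28 − 48·(-15)) + (48·36 − 51·28) + (51·17 − 14·36)| = 5276, so the area is 2638.
Summing gcd(|Δx|,|Δy|) over the edges gives the boundary count: gcd(57,12) + gcd(24,21) + gcd(65,1) + gcd(2,43) + gcd(3,8) + gcd(37,19) = 3+3+1+1+1+1 = 10.
Pick's theorem gives I = A − B/2 + 1 = 2638 − 10/2 + 1 = 2634, so the closed region contains I + B = 2634 + 10 = 2644 lattice points.

2644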